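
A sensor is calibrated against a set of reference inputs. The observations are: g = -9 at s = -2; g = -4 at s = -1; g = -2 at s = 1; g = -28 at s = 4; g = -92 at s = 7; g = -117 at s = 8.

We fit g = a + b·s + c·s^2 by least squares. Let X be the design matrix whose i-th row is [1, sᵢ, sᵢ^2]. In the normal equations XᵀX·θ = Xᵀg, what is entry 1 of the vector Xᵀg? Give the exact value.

-252

Entry 1 ↔ basis 1, so (Xᵀg)_{1} = Σᵢ gᵢ = (1)·(-9) + (1)·(-4) + (1)·(-2) + (1)·(-28) + (1)·(-92) + (1)·(-117) = -252.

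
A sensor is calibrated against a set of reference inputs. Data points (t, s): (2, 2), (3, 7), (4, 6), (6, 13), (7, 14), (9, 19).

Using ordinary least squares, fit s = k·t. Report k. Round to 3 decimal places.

k = 2.031

Normal-equation sums: Σt·t = 195.
Moment sums: Σt·s = 396.
MᵀM·[k]ᵀ = Mᵀs becomes [[195]]·[k]ᵀ = [396]ᵀ.
k = 396/195 = 2.03077.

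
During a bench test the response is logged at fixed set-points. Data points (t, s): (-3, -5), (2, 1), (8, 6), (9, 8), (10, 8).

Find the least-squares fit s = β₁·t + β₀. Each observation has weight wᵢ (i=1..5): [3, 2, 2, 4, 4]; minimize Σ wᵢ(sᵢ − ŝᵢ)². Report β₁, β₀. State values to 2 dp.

β₁ = 1.01, β₀ = -1.68

Entries of XᵀWX: Σwᵢ·t·t = 887, Σwᵢ·t = 87, Σwᵢ·1 = 15.
Moment sums: Σwᵢ·t·s = 753, Σwᵢ·s = 63.
So XᵀWX·[β₁, β₀]ᵀ = XᵀWs: [[887, 87]; [87, 15]]·[β₁, β₀]ᵀ = [753, 63]ᵀ.
det = 887·15 − 87² = 5736.
β₁ = (753·15 − 87·63)/5736 = 969/956; β₀ = (887·63 − 87·753)/5736 = -1605/956.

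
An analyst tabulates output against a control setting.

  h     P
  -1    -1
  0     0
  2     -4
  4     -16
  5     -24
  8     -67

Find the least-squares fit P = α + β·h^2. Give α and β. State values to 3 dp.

MᵀM·[α, β]ᵀ = MᵀP reads: 6·α + 110·β = -112;  110·α + 4994·β = -5161.
(Σ1 = 6, Σh^2 = 110, Σh^2·h^2 = 4994, ΣP = -112, Σh^2·P = -5161.)
Determinant 6·4994 − 110² = 17864.
α = ((-112)·4994 − 110·(-5161))/17864 = 381/812; β = (6·(-5161) − 110·(-112))/17864 = -9323/8932.

α = 0.469, β = -1.044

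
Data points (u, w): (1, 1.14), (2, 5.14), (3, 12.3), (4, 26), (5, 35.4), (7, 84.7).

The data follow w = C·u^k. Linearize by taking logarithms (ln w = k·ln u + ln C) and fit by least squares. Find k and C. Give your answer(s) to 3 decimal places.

k = 2.200, C = 1.129

With ln wᵢ as the transformed response and ln uᵢ as the regressor:
Σln u = 6.7334, Σ(ln u)² = 9.9861, Σln w = 15.5416, Σln u·ln w = 22.7870.
Equations: 9.9861·k + 6.7334·ln C = 22.7870;  6.7334·k + 6·ln C = 15.5416.
Solving (det = 14.5777): k = 2.20021, ln C = 0.12111, so C = exp(0.12111) = 1.12875.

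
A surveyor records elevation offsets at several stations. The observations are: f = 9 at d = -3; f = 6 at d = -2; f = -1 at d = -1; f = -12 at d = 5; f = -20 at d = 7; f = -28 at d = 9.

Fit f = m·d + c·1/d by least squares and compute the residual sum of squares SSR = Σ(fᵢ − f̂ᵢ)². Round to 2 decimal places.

SSR = 12.00

Setting ∂/∂m … = 0 gives: 169·m + 6·c = -490;  6·m + (569101/396900)·c = -4211/315.
(Σd·d = 169, Σd·1/d = 6, Σ1/d·1/d = 569101/396900, Σd·f = -490, Σ1/d·f = -4211/315.)
Determinant 169·(569101/396900) − 6² = 81889669/396900.
m = ((-490)·(569101/396900) − 6·(-4211/315))/(81889669/396900) = -247024330/81889669; c = (169·(-4211/315) − 6·(-490))/(81889669/396900) = 270195660/81889669.
Residuals: 85999251/81889669, 132387184/81889669, -58718339/81889669, 198406490/81889669, 52777550/81889669, -99713502/81889669; SSR = 982583878/81889669.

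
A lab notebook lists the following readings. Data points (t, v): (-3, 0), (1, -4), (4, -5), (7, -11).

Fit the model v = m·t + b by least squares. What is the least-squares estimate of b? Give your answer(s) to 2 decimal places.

b = -2.70

Sums needed: Σt·t = 75, Σt = 9, Σ1 = 4.
Moment sums: Σt·v = -101, Σv = -20.
So XᵀX·[m, b]ᵀ = Xᵀv: [[75, 9]; [9, 4]]·[m, b]ᵀ = [-101, -20]ᵀ.
Determinant 75·4 − 9² = 219.
m = ((-101)·4 − 9·(-20))/219 = -224/219; b = (75·(-20) − 9·(-101))/219 = -197/73.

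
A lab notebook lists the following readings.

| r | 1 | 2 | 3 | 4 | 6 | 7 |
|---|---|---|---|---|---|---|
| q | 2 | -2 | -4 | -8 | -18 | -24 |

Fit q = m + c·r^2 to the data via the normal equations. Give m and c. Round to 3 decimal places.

Sums needed: Σ1 = 6, Σr^2 = 115, Σr^2·r^2 = 4051.
For Mᵀq: Σq = -54, Σr^2·q = -1994.
det = 6·4051 − 115² = 11081.
m = ((-54)·4051 − 115·(-1994))/11081 = 1508/1583; c = (6·(-1994) − 115·(-54))/11081 = -822/1583.

m = 0.953, c = -0.519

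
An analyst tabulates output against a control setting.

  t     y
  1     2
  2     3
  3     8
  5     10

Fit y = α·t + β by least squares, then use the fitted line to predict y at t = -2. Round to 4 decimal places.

The normal equations are: 39·α + 11·β = 82;  11·α + 4·β = 23.
Δ = 39·4 − 11² = 35.
α = (82·4 − 11·23)/35 = 15/7; β = (39·23 − 11·82)/35 = -1/7.
At t = -2: ŷ = (15/7)·(-2) + (-1/7)·(1) = -31/7.

ŷ = -4.4286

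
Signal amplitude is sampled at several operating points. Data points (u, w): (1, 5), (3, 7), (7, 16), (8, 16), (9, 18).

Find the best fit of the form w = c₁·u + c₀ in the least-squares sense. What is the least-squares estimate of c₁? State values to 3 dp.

MᵀM·[c₁, c₀]ᵀ = Mᵀw reads: 204·c₁ + 28·c₀ = 428;  28·c₁ + 5·c₀ = 62.
(Σu·u = 204, Σu = 28, Σ1 = 5, Σu·w = 428, Σw = 62.)
Δ = 204·5 − 28² = 236.
c₁ = (428·5 − 28·62)/236 = 101/59; c₀ = (204·62 − 28·428)/236 = 166/59.

c₁ = 1.712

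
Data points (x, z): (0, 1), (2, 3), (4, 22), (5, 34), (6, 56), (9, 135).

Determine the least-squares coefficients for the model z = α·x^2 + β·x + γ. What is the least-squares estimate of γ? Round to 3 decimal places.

γ = 0.978

From the data, Σx^2·x^2 = 8754, Σx^2·x = 1142, Σx^2 = 162, Σx·x = 162, Σx = 26, Σ1 = 6.
Moment sums: Σx^2·z = 14165, Σx·z = 1815, Σz = 251.
So MᵀM·[α, β, γ]ᵀ = Mᵀz: [[8754, 1142, 162]; [1142, 162, 26]; [162, 26, 6]]·[α, β, γ]ᵀ = [14165, 1815, 251]ᵀ.
Inverting the 3×3 Gram matrix, [α, β, γ]ᵀ = [2778/1405, -1625/562, 1374/1405]ᵀ.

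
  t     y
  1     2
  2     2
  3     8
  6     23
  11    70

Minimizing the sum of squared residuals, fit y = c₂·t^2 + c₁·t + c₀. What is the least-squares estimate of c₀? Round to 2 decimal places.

From the data, Σt^2·t^2 = 16035, Σt^2·t = 1583, Σt^2 = 171, Σt·t = 171, Σt = 23, Σ1 = 5.
For Xᵀy: Σt^2·y = 9380, Σt·y = 938, Σy = 105.
So XᵀX·[c₂, c₁, c₀]ᵀ = Xᵀy: [[16035, 1583, 171]; [1583, 171, 23]; [171, 23, 5]]·[c₂, c₁, c₀]ᵀ = [9380, 938, 105]ᵀ.
Inverting the 3×3 Gram matrix, [c₂, c₁, c₀]ᵀ = [2693/5344, 4399/5344, -7/334]ᵀ.

c₀ = -0.02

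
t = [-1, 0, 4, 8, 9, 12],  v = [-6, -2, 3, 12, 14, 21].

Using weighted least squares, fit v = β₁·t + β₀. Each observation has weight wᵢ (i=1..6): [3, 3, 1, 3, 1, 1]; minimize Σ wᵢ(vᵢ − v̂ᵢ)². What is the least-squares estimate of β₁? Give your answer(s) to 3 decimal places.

β₁ = 1.942

The normal equations are: 436·β₁ + 46·β₀ = 696;  46·β₁ + 12·β₀ = 50.
(Σwᵢ·t·t = 436, Σwᵢ·t = 46, Σwᵢ·1 = 12, Σwᵢ·t·v = 696, Σwᵢ·v = 50.)
Eliminating β₀: 12·(row 1) − 46·(row 2) gives 3116·β₁ = 12·696 − 46·50 = 6052, so β₁ = 1513/779.
Then β₀ = (50 − 46·(1513/779))/12 = -2554/779.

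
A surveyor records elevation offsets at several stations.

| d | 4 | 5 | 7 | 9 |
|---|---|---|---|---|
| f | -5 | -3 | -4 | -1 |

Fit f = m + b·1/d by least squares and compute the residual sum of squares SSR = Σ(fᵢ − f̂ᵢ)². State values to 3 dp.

With design matrix M, MᵀM = [[4, 887/1260]; [887/1260, 214729/1587600]] and Mᵀf = [-13, -3191/1260]ᵀ.
Δ = 4·(214729/1587600) − (887/1260)² = 24049/529200.
m = ((-13)·(214729/1587600) − (887/1260)·(-3191/1260))/(24049/529200) = 12980/24049; b = (4·(-3191/1260) − (887/1260)·(-13))/(24049/529200) = -517860/24049.
Residuals: -3760/24049, 18445/24049, -35196/24049, 20511/24049; SSR = 83738/24049.

SSR = 3.482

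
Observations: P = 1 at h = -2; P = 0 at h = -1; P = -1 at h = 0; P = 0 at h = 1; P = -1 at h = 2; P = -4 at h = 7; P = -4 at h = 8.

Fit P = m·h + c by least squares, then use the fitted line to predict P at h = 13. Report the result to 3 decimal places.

Setting ∂/∂m … = 0 gives: 123·m + 15·c = -64;  15·m + 7·c = -9.
det = 123·7 − 15² = 636.
m = ((-64)·7 − 15·(-9))/636 = -313/636; c = (123·(-9) − 15·(-64))/636 = -49/212.
At h = 13: P̂ = (-313/636)·(13) + (-49/212)·(1) = -1054/159.

P̂ = -6.629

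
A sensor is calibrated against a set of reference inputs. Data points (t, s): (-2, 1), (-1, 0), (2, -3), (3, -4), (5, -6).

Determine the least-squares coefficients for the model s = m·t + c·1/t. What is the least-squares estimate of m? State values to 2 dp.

m = -1.30

Compute the Gram sums: Σt·t = 43, Σt·1/t = 5, Σ1/t·1/t = 743/450.
And Σt·s = -50, Σ1/t·s = -68/15.
Normal equations: [[43, 5]; [5, 743/450]]·[m, c]ᵀ = [-50, -68/15]ᵀ.
Eliminating c: (743/450)·(row 1) − 5·(row 2) gives (20699/450)·m = (743/450)·(-50) − 5·(-68/15) = -539/9, so m = -3850/2957.
Then c = ((-68/15) − 5·(-3850/2957))/(743/450) = 3540/2957.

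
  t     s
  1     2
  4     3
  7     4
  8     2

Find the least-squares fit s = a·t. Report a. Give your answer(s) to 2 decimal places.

a = 0.45

Setting ∂/∂a … = 0 gives: 130·a = 58.
a = 58/130 = 0.446154.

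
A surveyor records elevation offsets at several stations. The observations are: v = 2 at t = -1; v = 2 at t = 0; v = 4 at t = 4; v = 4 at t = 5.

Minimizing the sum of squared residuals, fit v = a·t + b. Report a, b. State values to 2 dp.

Entries of XᵀX: Σt·t = 42, Σt = 8, Σ1 = 4.
And Σt·v = 34, Σv = 12.
Normal equations: [[42, 8]; [8, 4]]·[a, b]ᵀ = [34, 12]ᵀ.
Eliminating b: 4·(row 1) − 8·(row 2) gives 104·a = 4·34 − 8·12 = 40, so a = 5/13.
Then b = (12 − 8·(5/13))/4 = 29/13.

a = 0.38, b = 2.23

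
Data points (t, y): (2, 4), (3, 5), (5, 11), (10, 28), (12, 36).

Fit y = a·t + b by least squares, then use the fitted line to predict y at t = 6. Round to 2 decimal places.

With design matrix X, XᵀX = [[282, 32]; [32, 5]] and Xᵀy = [790, 84]ᵀ.
Δ = 282·5 − 32² = 386.
a = (790·5 − 32·84)/386 = 631/193; b = (282·84 − 32·790)/386 = -796/193.
At t = 6: ŷ = (631/193)·(6) + (-796/193)·(1) = 2990/193.

ŷ = 15.49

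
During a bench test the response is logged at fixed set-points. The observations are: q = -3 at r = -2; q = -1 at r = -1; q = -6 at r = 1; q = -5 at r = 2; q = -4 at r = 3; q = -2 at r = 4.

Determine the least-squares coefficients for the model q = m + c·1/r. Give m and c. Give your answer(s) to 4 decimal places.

Normal-equation sums: Σ1 = 6, Σ1/r = 7/12, Σ1/r·1/r = 385/144.
Right-hand side: Σq = -21, Σ1/r·q = -47/6.
So XᵀX·[m, c]ᵀ = Xᵀq: [[6, 7/12]; [7/12, 385/144]]·[m, c]ᵀ = [-21, -47/6]ᵀ.
det = 6·(385/144) − (7/12)² = 2261/144.
m = ((-21)·(385/144) − (7/12)·(-47/6))/(2261/144) = -1061/323; c = (6·(-47/6) − (7/12)·(-21))/(2261/144) = -5004/2261.

m = -3.2848, c = -2.2132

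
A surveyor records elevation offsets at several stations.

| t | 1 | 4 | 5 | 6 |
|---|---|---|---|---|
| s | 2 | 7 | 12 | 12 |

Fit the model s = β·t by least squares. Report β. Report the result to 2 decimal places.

Forming AᵀA = [[78]] and Aᵀs = [162]ᵀ gives AᵀA·[β]ᵀ = Aᵀs.
Hence β = 162 / 78 ≈ 2.07692.

β = 2.08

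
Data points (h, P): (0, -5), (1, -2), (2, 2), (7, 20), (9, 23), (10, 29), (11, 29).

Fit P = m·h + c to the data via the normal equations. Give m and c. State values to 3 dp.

The normal system AᵀA·[m, c]ᵀ = AᵀP is [[356, 40]; [40, 7]]·[m, c]ᵀ = [958, 96]ᵀ.
Eliminating c: 7·(row 1) − 40·(row 2) gives 892·m = 7·958 − 40·96 = 2866, so m = 1433/446.
Then c = (96 − 40·(1433/446))/7 = -1036/223.

m = 3.213, c = -4.646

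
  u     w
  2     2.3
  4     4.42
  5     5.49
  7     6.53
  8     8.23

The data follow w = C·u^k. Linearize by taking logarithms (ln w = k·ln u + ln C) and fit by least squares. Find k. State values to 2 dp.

k = 0.88

Linearized form: ln w = k·ln u + ln C. From the 5 transformed points,
XᵀX = [[13.1032, 7.7142]; [7.7142, 5]], rhs = [13.4127, 8.0062]ᵀ  (here Σln u = 7.7142, Σ(ln u)² = 13.1032, Σln w = 8.0062, Σln u·ln w = 13.4127).
Slope k = (n·Σln u·ln w − Σln u·Σln w)/(n·Σ(ln u)² − (Σln u)²) = (5·13.4127 − 7.7142·8.0062)/6.0066 = 0.88266; ln C = (Σln w − k·Σln u)/n = 0.23943.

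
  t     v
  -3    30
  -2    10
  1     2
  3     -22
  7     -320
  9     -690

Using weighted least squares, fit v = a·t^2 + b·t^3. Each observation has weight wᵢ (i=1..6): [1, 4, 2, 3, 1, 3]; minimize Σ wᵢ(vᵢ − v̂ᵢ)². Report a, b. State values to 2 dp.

AᵀWA·[a, b]ᵀ = AᵀWv reads: 22474·a + 194314·b = -183510;  194314·a + 1715146·b = -1621698.
Eliminating b: 1715146·(row 1) − 194314·(row 2) gives 788260608·a = 1715146·(-183510) − 194314·(-1621698) = 372182712, so a = 15507613/32844192.
Then b = ((-1621698) − 194314·(15507613/32844192))/1715146 = -32811613/32844192.

a = 0.47, b = -1.00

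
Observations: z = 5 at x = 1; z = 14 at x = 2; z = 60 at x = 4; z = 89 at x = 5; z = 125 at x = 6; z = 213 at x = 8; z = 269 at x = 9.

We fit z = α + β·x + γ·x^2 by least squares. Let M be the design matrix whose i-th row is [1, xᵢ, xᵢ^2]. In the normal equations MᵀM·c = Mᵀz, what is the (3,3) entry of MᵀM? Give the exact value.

Row 3 ↔ basis x^2, column 3 ↔ basis x^2, so (MᵀM)_{3,3} = Σᵢ (x^2)·(x^2) = (1)·(1) + (4)·(4) + (16)·(16) + (25)·(25) + (36)·(36) + (64)·(64) + (81)·(81) = 12851.

12851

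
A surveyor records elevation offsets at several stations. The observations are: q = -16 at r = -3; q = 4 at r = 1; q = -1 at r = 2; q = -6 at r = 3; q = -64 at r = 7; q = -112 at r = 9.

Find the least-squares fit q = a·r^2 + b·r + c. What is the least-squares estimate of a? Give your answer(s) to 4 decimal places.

Sums needed: Σr^2·r^2 = 9141, Σr^2·r = 1081, Σr^2 = 153, Σr·r = 153, Σr = 19, Σ1 = 6.
Moment sums: Σr^2·q = -12406, Σr·q = -1424, Σq = -195.
Inverting the 3×3 Gram matrix, [a, b, c]ᵀ = [-313499/195882, 104213/65294, 319018/97941]ᵀ.

a = -1.6004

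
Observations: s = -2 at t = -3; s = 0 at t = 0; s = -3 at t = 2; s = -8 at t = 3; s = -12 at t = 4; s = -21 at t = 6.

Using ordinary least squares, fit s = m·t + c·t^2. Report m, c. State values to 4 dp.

m = -0.8905, c = -0.4587

The normal equations are: 74·m + 288·c = -198;  288·m + 1730·c = -1050.
(Σt·t = 74, Σt·t^2 = 288, Σt^2·t^2 = 1730, Σt·s = -198, Σt^2·s = -1050.)
Determinant 74·1730 − 288² = 45076.
m = ((-198)·1730 − 288·(-1050))/45076 = -10035/11269; c = (74·(-1050) − 288·(-198))/45076 = -5169/11269.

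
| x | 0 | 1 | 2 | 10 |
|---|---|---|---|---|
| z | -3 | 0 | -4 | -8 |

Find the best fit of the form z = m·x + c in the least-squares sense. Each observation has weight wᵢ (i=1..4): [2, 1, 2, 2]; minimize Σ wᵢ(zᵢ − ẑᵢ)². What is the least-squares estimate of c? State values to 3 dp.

c = -2.232

Sums needed: Σwᵢ·x·x = 209, Σwᵢ·x = 25, Σwᵢ·1 = 7.
For AᵀWz: Σwᵢ·x·z = -176, Σwᵢ·z = -30.
So AᵀWA·[m, c]ᵀ = AᵀWz: [[209, 25]; [25, 7]]·[m, c]ᵀ = [-176, -30]ᵀ.
Determinant 209·7 − 25² = 838.
m = ((-176)·7 − 25·(-30))/838 = -241/419; c = (209·(-30) − 25·(-176))/838 = -935/419.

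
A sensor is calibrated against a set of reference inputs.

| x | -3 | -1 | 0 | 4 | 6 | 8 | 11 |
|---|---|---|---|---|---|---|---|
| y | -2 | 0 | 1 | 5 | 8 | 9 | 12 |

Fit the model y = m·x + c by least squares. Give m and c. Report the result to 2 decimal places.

Sums needed: Σx·x = 247, Σx = 25, Σ1 = 7.
Moment sums: Σx·y = 278, Σy = 33.
So MᵀM·[m, c]ᵀ = Mᵀy: [[247, 25]; [25, 7]]·[m, c]ᵀ = [278, 33]ᵀ.
Determinant 247·7 − 25² = 1104.
m = (278·7 − 25·33)/1104 = 1121/1104; c = (247·33 − 25·278)/1104 = 1201/1104.

m = 1.02, c = 1.09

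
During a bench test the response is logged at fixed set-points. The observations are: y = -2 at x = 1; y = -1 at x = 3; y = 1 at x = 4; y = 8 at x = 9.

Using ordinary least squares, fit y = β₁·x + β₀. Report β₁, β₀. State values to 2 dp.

The normal equations are: 107·β₁ + 17·β₀ = 71;  17·β₁ + 4·β₀ = 6.
Determinant 107·4 − 17² = 139.
β₁ = (71·4 − 17·6)/139 = 182/139; β₀ = (107·6 − 17·71)/139 = -565/139.

β₁ = 1.31, β₀ = -4.06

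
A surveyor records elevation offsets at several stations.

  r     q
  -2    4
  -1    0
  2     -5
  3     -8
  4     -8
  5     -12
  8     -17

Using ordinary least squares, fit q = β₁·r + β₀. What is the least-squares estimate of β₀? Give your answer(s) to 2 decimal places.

β₀ = -1.06

The normal system MᵀM·[β₁, β₀]ᵀ = Mᵀq is [[123, 19]; [19, 7]]·[β₁, β₀]ᵀ = [-270, -46]ᵀ.
Determinant 123·7 − 19² = 500.
β₁ = ((-270)·7 − 19·(-46))/500 = -254/125; β₀ = (123·(-46) − 19·(-270))/500 = -132/125.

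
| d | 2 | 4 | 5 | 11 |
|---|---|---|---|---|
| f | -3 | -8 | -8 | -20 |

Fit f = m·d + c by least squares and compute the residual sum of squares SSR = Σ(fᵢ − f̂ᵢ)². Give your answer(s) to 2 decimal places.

MᵀM·[m, c]ᵀ = Mᵀf reads: 166·m + 22·c = -298;  22·m + 4·c = -39.
(Σd·d = 166, Σd = 22, Σ1 = 4, Σd·f = -298, Σf = -39.)
Δ = 166·4 − 22² = 180.
m = ((-298)·4 − 22·(-39))/180 = -167/90; c = (166·(-39) − 22·(-298))/180 = 41/90.
Residuals: 23/90, -31/30, 37/45, -2/45; SSR = 163/90.

SSR = 1.81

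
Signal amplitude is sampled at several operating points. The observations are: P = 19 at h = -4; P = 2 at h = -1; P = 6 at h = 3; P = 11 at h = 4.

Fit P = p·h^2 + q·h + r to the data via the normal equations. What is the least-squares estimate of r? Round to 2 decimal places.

r = 0.25

Sums needed: Σh^2·h^2 = 594, Σh^2·h = 26, Σh^2 = 42, Σh·h = 42, Σh = 2, Σ1 = 4.
Right-hand side: Σh^2·P = 536, Σh·P = -16, ΣP = 38.
So XᵀX·[p, q, r]ᵀ = XᵀP: [[594, 26, 42]; [26, 42, 2]; [42, 2, 4]]·[p, q, r]ᵀ = [536, -16, 38]ᵀ.
Inverting the 3×3 Gram matrix, [p, q, r]ᵀ = [724/781, -755/781, 195/781]ᵀ.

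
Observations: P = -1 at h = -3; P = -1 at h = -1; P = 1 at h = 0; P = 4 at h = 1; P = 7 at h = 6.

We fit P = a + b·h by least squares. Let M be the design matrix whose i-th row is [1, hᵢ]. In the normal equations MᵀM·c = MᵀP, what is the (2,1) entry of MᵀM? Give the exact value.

Row 2 ↔ basis h, column 1 ↔ basis 1, so (MᵀM)_{2,1} = Σᵢ h = (-3)·(1) + (-1)·(1) + (0)·(1) + (1)·(1) + (6)·(1) = 3.

3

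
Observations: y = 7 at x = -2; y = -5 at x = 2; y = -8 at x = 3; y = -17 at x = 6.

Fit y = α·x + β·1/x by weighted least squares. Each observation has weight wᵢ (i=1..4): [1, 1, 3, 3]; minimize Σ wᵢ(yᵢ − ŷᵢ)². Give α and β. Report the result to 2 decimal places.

α = -2.81, β = -0.02

Forming MᵀWM = [[143, 8]; [8, 11/12]] and MᵀWy = [-402, -45/2]ᵀ gives MᵀWM·[α, β]ᵀ = MᵀWy.
Eliminating β: (11/12)·(row 1) − 8·(row 2) gives (805/12)·α = (11/12)·(-402) − 8·(-45/2) = -377/2, so α = -2262/805.
Then β = ((-45/2) − 8·(-2262/805))/(11/12) = -18/805.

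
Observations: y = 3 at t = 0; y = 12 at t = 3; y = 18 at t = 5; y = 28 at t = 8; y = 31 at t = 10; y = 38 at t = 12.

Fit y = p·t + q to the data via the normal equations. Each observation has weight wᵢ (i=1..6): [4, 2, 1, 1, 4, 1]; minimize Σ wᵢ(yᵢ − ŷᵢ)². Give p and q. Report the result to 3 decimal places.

Forming MᵀWM = [[651, 71]; [71, 13]] and MᵀWy = [2082, 244]ᵀ gives MᵀWM·[p, q]ᵀ = MᵀWy.
Δ = 651·13 − 71² = 3422.
p = (2082·13 − 71·244)/3422 = 4871/1711; q = (651·244 − 71·2082)/3422 = 5511/1711.

p = 2.847, q = 3.221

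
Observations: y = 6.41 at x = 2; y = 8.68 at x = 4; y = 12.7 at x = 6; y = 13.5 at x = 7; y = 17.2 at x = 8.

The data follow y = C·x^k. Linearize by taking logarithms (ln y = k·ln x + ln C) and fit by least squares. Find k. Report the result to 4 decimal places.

k = 0.6816

Taking logs, ln y = k·ln x + ln C, so regress ln y on ln x.
XᵀX = [[13.7233, 7.8966]; [7.8966, 5]], rhs = [19.8179, 12.0081]ᵀ  (here Σln x = 7.8966, Σ(ln x)² = 13.7233, Σln y = 12.0081, Σln x·ln y = 19.8179).
Δ = 13.7233·5 − (7.8966)² = 6.2610; k = (19.8179·5 − 7.8966·12.0081)/6.2610 = 0.68156, ln C = (13.7233·12.0081 − 7.8966·19.8179)/6.2610 = 1.32522.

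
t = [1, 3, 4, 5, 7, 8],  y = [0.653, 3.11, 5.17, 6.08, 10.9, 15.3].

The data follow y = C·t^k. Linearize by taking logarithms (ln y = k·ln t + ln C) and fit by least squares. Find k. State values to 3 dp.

k = 1.478

Taking logs, ln y = k·ln t + ln C, so regress ln y on ln t.
Σln t = 8.1197, Σ(ln t)² = 13.8297, Σln y = 9.2729, Σln t·ln y = 16.7498.
Equations: 13.8297·k + 8.1197·ln C = 16.7498;  8.1197·k + 6·ln C = 9.2729.
Δ = 13.8297·6 − (8.1197)² = 17.0487; k = (16.7498·6 − 8.1197·9.2729)/17.0487 = 1.47843, ln C = (13.8297·9.2729 − 8.1197·16.7498)/17.0487 = -0.45524.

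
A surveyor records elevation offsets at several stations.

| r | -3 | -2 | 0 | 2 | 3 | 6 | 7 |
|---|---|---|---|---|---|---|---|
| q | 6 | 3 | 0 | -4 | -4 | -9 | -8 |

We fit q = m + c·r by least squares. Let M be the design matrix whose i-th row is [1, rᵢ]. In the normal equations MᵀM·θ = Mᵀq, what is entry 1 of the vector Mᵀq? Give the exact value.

Entry 1 ↔ basis 1, so (Mᵀq)_{1} = Σᵢ qᵢ = (1)·(6) + (1)·(3) + (1)·(0) + (1)·(-4) + (1)·(-4) + (1)·(-9) + (1)·(-8) = -16.

-16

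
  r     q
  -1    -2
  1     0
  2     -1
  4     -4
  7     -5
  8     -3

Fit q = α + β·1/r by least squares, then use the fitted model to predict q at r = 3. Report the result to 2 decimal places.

From the data, Σ1 = 6, Σ1/r = 57/56, Σ1/r·1/r = 7365/3136.
And Σq = -15, Σ1/r·q = -33/56.
Δ = 6·(7365/3136) − (57/56)² = 40941/3136.
α = ((-15)·(7365/3136) − (57/56)·(-33/56))/(40941/3136) = -12066/4549; β = (6·(-33/56) − (57/56)·(-15))/(40941/3136) = 4088/4549.
At r = 3: q̂ = (-12066/4549)·(1) + (4088/4549)·(1/3) = -32110/13647.

q̂ = -2.35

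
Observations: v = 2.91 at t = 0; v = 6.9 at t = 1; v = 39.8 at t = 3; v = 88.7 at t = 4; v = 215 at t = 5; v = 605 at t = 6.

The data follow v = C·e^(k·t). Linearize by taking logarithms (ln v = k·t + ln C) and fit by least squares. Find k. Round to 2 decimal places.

Linearized form: ln v = k·t + ln C. From the 6 transformed points,
Σt = 19.0000, Σ(t)² = 87.0000, Σln v = 22.9447, Σt·ln v = 96.2087.
Equations: 87.0000·k + 19.0000·ln C = 96.2087;  19.0000·k + 6·ln C = 22.9447.
Solving (det = 161.0000): k = 0.87766, ln C = 1.04485.

k = 0.88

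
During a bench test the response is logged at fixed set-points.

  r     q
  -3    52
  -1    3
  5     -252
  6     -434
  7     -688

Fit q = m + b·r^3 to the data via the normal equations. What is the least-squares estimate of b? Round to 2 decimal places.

Entries of XᵀX: Σ1 = 5, Σr^3 = 656, Σr^3·r^3 = 180660.
Right-hand side: Σq = -1319, Σr^3·q = -362635.
So XᵀX·[m, b]ᵀ = Xᵀq: [[5, 656]; [656, 180660]]·[m, b]ᵀ = [-1319, -362635]ᵀ.
Determinant 5·180660 − 656² = 472964.
m = ((-1319)·180660 − 656·(-362635))/472964 = -100495/118241; b = (5·(-362635) − 656·(-1319))/472964 = -947911/472964.

b = -2.00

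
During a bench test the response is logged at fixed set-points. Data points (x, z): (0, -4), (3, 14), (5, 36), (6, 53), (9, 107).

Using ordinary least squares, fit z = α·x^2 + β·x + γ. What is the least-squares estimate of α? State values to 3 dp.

α = 1.035

With design matrix A, AᵀA = [[8563, 1097, 151]; [1097, 151, 23]; [151, 23, 5]] and Aᵀz = [11601, 1503, 206]ᵀ.
Row-reducing yields α = 5465/5278, β = 16201/5278, γ = -11057/2639.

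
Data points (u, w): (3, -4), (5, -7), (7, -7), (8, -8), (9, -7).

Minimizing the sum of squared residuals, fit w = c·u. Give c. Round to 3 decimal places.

Normal-equation sums: Σu·u = 228.
Right-hand side: Σu·w = -223.
c = (-223)/228 = -0.97807.

c = -0.978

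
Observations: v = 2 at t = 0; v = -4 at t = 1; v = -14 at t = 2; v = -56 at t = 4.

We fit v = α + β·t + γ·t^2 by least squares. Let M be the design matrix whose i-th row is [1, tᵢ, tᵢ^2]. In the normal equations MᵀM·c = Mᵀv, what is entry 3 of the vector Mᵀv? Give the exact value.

Entry 3 ↔ basis t^2, so (Mᵀv)_{3} = Σᵢ (t^2)·vᵢ = (0)·(2) + (1)·(-4) + (4)·(-14) + (16)·(-56) = -956.

-956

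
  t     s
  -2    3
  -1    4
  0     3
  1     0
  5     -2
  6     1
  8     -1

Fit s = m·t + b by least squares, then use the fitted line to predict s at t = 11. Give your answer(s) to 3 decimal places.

XᵀX·[m, b]ᵀ = Xᵀs reads: 131·m + 17·b = -22;  17·m + 7·b = 8.
(Σt·t = 131, Σt = 17, Σ1 = 7, Σt·s = -22, Σs = 8.)
Eliminating b: 7·(row 1) − 17·(row 2) gives 628·m = 7·(-22) − 17·8 = -290, so m = -145/314.
Then b = (8 − 17·(-145/314))/7 = 711/314.
At t = 11: ŝ = (-145/314)·(11) + (711/314)·(1) = -442/157.

ŝ = -2.815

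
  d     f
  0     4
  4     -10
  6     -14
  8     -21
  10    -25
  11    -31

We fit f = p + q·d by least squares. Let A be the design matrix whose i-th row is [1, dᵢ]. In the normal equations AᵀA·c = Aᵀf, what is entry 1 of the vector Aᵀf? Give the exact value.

Entry 1 ↔ basis 1, so (Aᵀf)_{1} = Σᵢ fᵢ = (1)·(4) + (1)·(-10) + (1)·(-14) + (1)·(-21) + (1)·(-25) + (1)·(-31) = -97.

-97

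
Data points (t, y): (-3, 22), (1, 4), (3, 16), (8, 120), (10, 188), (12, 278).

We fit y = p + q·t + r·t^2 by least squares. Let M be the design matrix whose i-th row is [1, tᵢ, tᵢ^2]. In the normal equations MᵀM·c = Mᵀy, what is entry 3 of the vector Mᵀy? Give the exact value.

Entry 3 ↔ basis t^2, so (Mᵀy)_{3} = Σᵢ (t^2)·yᵢ = (9)·(22) + (1)·(4) + (9)·(16) + (64)·(120) + (100)·(188) + (144)·(278) = 66858.

66858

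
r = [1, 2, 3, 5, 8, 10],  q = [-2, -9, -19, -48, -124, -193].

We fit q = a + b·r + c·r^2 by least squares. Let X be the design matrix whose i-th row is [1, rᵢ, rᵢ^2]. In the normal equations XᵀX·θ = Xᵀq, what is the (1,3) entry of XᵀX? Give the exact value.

Row 1 ↔ basis 1, column 3 ↔ basis r^2, so (XᵀX)_{1,3} = Σᵢ r^2 = (1)·(1) + (1)·(4) + (1)·(9) + (1)·(25) + (1)·(64) + (1)·(100) = 203.

203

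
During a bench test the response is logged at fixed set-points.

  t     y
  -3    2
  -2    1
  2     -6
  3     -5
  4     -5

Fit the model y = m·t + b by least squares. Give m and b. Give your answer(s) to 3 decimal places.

m = -1.149, b = -1.680

With design matrix M, MᵀM = [[42, 4]; [4, 5]] and Mᵀy = [-55, -13]ᵀ.
Eliminating b: 5·(row 1) − 4·(row 2) gives 194·m = 5·(-55) − 4·(-13) = -223, so m = -223/194.
Then b = ((-13) − 4·(-223/194))/5 = -163/97.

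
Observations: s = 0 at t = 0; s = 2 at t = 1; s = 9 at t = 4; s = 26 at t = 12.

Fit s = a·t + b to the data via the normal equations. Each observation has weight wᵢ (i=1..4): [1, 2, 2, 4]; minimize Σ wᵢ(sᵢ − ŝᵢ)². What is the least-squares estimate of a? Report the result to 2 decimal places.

a = 2.17

With design matrix M, MᵀWM = [[610, 58]; [58, 9]] and MᵀWs = [1324, 126]ᵀ.
Determinant 610·9 − 58² = 2126.
a = (1324·9 − 58·126)/2126 = 2304/1063; b = (610·126 − 58·1324)/2126 = 34/1063.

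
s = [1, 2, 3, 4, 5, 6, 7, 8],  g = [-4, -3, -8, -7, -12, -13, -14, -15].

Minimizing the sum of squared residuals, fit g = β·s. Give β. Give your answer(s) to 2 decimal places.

The normal system MᵀM·[β]ᵀ = Mᵀg is [[204]]·[β]ᵀ = [-418]ᵀ.
β = (-418)/204 = -2.04902.

β = -2.05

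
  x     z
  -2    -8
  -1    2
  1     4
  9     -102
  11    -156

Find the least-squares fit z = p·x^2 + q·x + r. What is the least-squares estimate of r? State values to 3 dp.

Sums needed: Σx^2·x^2 = 21220, Σx^2·x = 2052, Σx^2 = 208, Σx·x = 208, Σx = 18, Σ1 = 5.
And Σx^2·z = -27164, Σx·z = -2616, Σz = -260.
Normal equations: [[21220, 2052, 208]; [2052, 208, 18]; [208, 18, 5]]·[p, q, r]ᵀ = [-27164, -2616, -260]ᵀ.
Solving the 3×3 system (Gaussian elimination) gives p = -47393/31654, q = 59943/31654, r = 7839/2261.

r = 3.467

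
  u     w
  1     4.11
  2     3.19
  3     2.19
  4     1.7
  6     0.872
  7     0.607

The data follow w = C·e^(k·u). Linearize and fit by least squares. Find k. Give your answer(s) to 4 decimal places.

Taking logs, ln w = k·u + ln C, so regress ln w on u.
Σu = 23.0000, Σ(u)² = 115.0000, Σln w = 3.2518, Σu·ln w = 3.8913.
Equations: 115.0000·k + 23.0000·ln C = 3.8913;  23.0000·k + 6·ln C = 3.2518.
Solving (det = 161.0000): k = -0.31952, ln C = 1.76680.

k = -0.3195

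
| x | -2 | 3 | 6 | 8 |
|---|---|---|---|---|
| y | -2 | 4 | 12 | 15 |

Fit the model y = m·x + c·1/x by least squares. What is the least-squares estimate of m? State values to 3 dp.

Normal-equation sums: Σx·x = 113, Σx·1/x = 4, Σ1/x·1/x = 233/576.
And Σx·y = 208, Σ1/x·y = 149/24.
Normal equations: [[113, 4]; [4, 233/576]]·[m, c]ᵀ = [208, 149/24]ᵀ.
Eliminating c: (233/576)·(row 1) − 4·(row 2) gives (17113/576)·m = (233/576)·208 − 4·(149/24) = 2135/36, so m = 34160/17113.
Then c = ((149/24) − 4·(34160/17113))/(233/576) = -75144/17113.

m = 1.996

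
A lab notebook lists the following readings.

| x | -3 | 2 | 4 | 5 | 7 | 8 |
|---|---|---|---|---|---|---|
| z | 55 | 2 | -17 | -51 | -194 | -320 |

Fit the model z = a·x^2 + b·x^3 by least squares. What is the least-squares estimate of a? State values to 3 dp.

a = 2.992

Sums needed: Σx^2·x^2 = 7475, Σx^2·x^3 = 53513, Σx^3·x^3 = 400307.
For Aᵀz: Σx^2·z = -31030, Σx^3·z = -239314.
So AᵀA·[a, b]ᵀ = Aᵀz: [[7475, 53513]; [53513, 400307]]·[a, b]ᵀ = [-31030, -239314]ᵀ.
Eliminating b: 400307·(row 1) − 53513·(row 2) gives 128653656·a = 400307·(-31030) − 53513·(-239314) = 384883872, so a = 16036828/5360569.
Then b = ((-239314) − 53513·(16036828/5360569))/400307 = -5348490/5360569.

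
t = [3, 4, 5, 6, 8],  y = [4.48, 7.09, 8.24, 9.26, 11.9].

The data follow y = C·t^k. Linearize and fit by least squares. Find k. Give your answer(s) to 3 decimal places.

Linearized form: ln y = k·ln t + ln C. From the 5 transformed points,
Σln t = 7.9655, Σ(ln t)² = 13.2535, Σln y = 10.2696, Σln t·ln y = 16.8949.
Equations: 13.2535·k + 7.9655·ln C = 16.8949;  7.9655·k + 5·ln C = 10.2696.
Δ = 13.2535·5 − (7.9655)² = 2.8177; k = (16.8949·5 − 7.9655·10.2696)/2.8177 = 0.94819, ln C = (13.2535·10.2696 − 7.9655·16.8949)/2.8177 = 0.54334.

k = 0.948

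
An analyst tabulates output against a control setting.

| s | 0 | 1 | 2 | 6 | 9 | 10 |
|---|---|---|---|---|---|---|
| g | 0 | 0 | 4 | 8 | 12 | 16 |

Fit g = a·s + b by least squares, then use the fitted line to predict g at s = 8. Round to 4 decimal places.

Setting ∂/∂a … = 0 gives: 222·a + 28·b = 324;  28·a + 6·b = 40.
(Σs·s = 222, Σs = 28, Σ1 = 6, Σs·g = 324, Σg = 40.)
Determinant 222·6 − 28² = 548.
a = (324·6 − 28·40)/548 = 206/137; b = (222·40 − 28·324)/548 = -48/137.
At s = 8: ĝ = (206/137)·(8) + (-48/137)·(1) = 1600/137.

ĝ = 11.6788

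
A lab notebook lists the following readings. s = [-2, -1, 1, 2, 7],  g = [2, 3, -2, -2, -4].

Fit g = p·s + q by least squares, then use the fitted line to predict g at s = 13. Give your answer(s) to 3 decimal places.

ĝ = -9.276

Compute the Gram sums: Σs·s = 59, Σs = 7, Σ1 = 5.
For Mᵀg: Σs·g = -41, Σg = -3.
So MᵀM·[p, q]ᵀ = Mᵀg: [[59, 7]; [7, 5]]·[p, q]ᵀ = [-41, -3]ᵀ.
Eliminating q: 5·(row 1) − 7·(row 2) gives 246·p = 5·(-41) − 7·(-3) = -184, so p = -92/123.
Then q = ((-3) − 7·(-92/123))/5 = 55/123.
At s = 13: ĝ = (-92/123)·(13) + (55/123)·(1) = -1141/123.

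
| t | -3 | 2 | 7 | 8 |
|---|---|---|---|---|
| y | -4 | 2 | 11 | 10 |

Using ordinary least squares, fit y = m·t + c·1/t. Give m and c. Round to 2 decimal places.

From the data, Σt·t = 126, Σt·1/t = 4, Σ1/t·1/t = 11209/28224.
For Xᵀy: Σt·y = 173, Σ1/t·y = 433/84.
Normal equations: [[126, 4]; [4, 11209/28224]]·[m, c]ᵀ = [173, 433/84]ᵀ.
Determinant 126·(11209/28224) − 4² = 7625/224.
m = (173·(11209/28224) − 4·(433/84))/(7625/224) = 271441/192150; c = (126·(433/84) − 4·173)/(7625/224) = -1904/1525.

m = 1.41, c = -1.25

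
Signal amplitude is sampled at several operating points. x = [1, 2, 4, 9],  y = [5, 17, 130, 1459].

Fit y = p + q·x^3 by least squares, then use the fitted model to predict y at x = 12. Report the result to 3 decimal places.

ŷ = 3455.568

With design matrix A, AᵀA = [[4, 802]; [802, 535602]] and Aᵀy = [1611, 1072072]ᵀ.
Eliminating q: 535602·(row 1) − 802·(row 2) gives 1499204·p = 535602·1611 − 802·1072072 = 3053078, so p = 218077/107086.
Then q = (1072072 − 802·(218077/107086))/535602 = 214019/107086.
At x = 12: ŷ = (218077/107086)·(1) + (214019/107086)·(1728) = 370042909/107086.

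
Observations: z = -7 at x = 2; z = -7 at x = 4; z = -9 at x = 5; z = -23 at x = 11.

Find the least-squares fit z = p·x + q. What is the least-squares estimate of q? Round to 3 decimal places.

The normal equations are: 166·p + 22·q = -340;  22·p + 4·q = -46.
Δ = 166·4 − 22² = 180.
p = ((-340)·4 − 22·(-46))/180 = -29/15; q = (166·(-46) − 22·(-340))/180 = -13/15.

q = -0.867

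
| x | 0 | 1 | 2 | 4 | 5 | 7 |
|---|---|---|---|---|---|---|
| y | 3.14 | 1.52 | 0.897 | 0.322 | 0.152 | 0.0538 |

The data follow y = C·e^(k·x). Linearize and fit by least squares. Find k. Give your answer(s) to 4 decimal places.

With ln yᵢ as the transformed response and xᵢ as the regressor:
Σx = 19.0000, Σ(x)² = 95.0000, Σln y = -4.4853, Σx·ln y = -34.2082.
Equations: 95.0000·k + 19.0000·ln C = -34.2082;  19.0000·k + 6·ln C = -4.4853.
Slope k = (n·Σx·ln y − Σx·Σln y)/(n·Σ(x)² − (Σx)²) = (6·-34.2082 − 19.0000·-4.4853)/209.0000 = -0.57430; ln C = (Σln y − k·Σx)/n = 1.07106.

k = -0.5743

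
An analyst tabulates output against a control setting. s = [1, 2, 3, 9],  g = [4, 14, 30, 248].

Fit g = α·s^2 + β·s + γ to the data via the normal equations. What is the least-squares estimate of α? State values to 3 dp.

α = 2.918

With design matrix X, XᵀX = [[6659, 765, 95]; [765, 95, 15]; [95, 15, 4]] and Xᵀg = [20418, 2354, 296]ᵀ.
Inverting the 3×3 Gram matrix, [α, β, γ]ᵀ = [1030/353, 2338/1765, -94/353]ᵀ.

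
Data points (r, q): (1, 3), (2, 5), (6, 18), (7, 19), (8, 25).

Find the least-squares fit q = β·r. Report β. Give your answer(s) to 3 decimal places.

From the data, Σr·r = 154.
For Aᵀq: Σr·q = 454.
AᵀA·[β]ᵀ = Aᵀq becomes [[154]]·[β]ᵀ = [454]ᵀ.
Hence β = 454 / 154 ≈ 2.94805.

β = 2.948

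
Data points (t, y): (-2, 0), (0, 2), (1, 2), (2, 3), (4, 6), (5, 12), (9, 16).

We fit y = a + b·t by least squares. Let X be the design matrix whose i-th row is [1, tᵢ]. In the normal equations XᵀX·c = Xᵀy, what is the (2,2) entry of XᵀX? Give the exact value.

131

Row 2 ↔ basis t, column 2 ↔ basis t, so (XᵀX)_{2,2} = Σᵢ (t)·(t) = (-2)·(-2) + (0)·(0) + (1)·(1) + (2)·(2) + (4)·(4) + (5)·(5) + (9)·(9) = 131.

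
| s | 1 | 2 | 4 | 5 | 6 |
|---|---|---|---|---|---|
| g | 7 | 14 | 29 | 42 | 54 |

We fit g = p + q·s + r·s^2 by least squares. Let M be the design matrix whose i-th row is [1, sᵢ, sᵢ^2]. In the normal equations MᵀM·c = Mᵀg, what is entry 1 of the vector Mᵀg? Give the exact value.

Entry 1 ↔ basis 1, so (Mᵀg)_{1} = Σᵢ gᵢ = (1)·(7) + (1)·(14) + (1)·(29) + (1)·(42) + (1)·(54) = 146.

146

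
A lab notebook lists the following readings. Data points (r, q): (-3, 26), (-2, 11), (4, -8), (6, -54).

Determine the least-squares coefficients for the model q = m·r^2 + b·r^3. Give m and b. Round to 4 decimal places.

XᵀX·[m, b]ᵀ = Xᵀq reads: 1649·m + 8525·b = -1794;  8525·m + 51545·b = -12966.
Determinant 1649·51545 − 8525² = 12322080.
m = ((-1794)·51545 − 8525·(-12966))/12322080 = 301057/205368; b = (1649·(-12966) − 8525·(-1794))/12322080 = -507257/1026840.

m = 1.4659, b = -0.4940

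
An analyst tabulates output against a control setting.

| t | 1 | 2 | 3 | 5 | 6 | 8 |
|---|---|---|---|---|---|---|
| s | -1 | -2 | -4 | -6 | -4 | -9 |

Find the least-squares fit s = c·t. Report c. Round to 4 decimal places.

c = -1.0288

Setting ∂/∂c … = 0 gives: 139·c = -143.
c = (-143)/139 = -1.02878.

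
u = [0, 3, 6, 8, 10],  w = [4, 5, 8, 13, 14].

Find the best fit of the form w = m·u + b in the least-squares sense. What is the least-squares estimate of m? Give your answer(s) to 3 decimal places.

m = 1.098

Normal-equation sums: Σu·u = 209, Σu = 27, Σ1 = 5.
And Σu·w = 307, Σw = 44.
So MᵀM·[m, b]ᵀ = Mᵀw: [[209, 27]; [27, 5]]·[m, b]ᵀ = [307, 44]ᵀ.
Determinant 209·5 − 27² = 316.
m = (307·5 − 27·44)/316 = 347/316; b = (209·44 − 27·307)/316 = 907/316.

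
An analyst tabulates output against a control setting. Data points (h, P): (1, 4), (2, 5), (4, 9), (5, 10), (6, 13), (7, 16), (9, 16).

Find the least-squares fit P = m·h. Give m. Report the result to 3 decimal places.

m = 2.047

Forming MᵀM = [[212]] and MᵀP = [434]ᵀ gives MᵀM·[m]ᵀ = MᵀP.
Hence m = 434 / 212 ≈ 2.04717.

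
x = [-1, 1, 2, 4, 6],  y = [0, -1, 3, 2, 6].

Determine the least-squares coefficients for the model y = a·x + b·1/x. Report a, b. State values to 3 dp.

a = 0.945, b = -1.165

Compute the Gram sums: Σx·x = 58, Σx·1/x = 5, Σ1/x·1/x = 337/144.
And Σx·y = 49, Σ1/x·y = 2.
So AᵀA·[a, b]ᵀ = Aᵀy: [[58, 5]; [5, 337/144]]·[a, b]ᵀ = [49, 2]ᵀ.
Δ = 58·(337/144) − 5² = 7973/72.
a = (49·(337/144) − 5·2)/(7973/72) = 15073/15946; b = (58·2 − 5·49)/(7973/72) = -9288/7973.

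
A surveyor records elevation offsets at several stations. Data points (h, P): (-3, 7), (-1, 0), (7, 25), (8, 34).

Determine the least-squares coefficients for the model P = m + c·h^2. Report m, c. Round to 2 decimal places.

m = 0.73, c = 0.51

Entries of MᵀM: Σ1 = 4, Σh^2 = 123, Σh^2·h^2 = 6579.
And ΣP = 66, Σh^2·P = 3464.
Normal equations: [[4, 123]; [123, 6579]]·[m, c]ᵀ = [66, 3464]ᵀ.
Determinant 4·6579 − 123² = 11187.
m = (66·6579 − 123·3464)/11187 = 2714/3729; c = (4·3464 − 123·66)/11187 = 5738/11187.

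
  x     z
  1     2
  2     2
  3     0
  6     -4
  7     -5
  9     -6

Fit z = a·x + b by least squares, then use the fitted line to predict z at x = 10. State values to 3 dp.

ẑ = -7.851

Sums needed: Σx·x = 180, Σx = 28, Σ1 = 6.
And Σx·z = -107, Σz = -11.
MᵀM·[a, b]ᵀ = Mᵀz becomes [[180, 28]; [28, 6]]·[a, b]ᵀ = [-107, -11]ᵀ.
Eliminating b: 6·(row 1) − 28·(row 2) gives 296·a = 6·(-107) − 28·(-11) = -334, so a = -167/148.
Then b = ((-11) − 28·(-167/148))/6 = 127/37.
At x = 10: ẑ = (-167/148)·(10) + (127/37)·(1) = -581/74.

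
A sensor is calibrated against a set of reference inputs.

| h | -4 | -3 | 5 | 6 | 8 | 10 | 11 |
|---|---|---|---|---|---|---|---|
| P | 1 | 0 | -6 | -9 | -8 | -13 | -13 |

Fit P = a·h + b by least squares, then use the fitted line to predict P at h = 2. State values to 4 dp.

P̂ = -4.3534

From the data, Σh·h = 371, Σh = 33, Σ1 = 7.
Right-hand side: Σh·P = -425, ΣP = -48.
Eliminating b: 7·(row 1) − 33·(row 2) gives 1508·a = 7·(-425) − 33·(-48) = -1391, so a = -107/116.
Then b = ((-48) − 33·(-107/116))/7 = -291/116.
At h = 2: P̂ = (-107/116)·(2) + (-291/116)·(1) = -505/116.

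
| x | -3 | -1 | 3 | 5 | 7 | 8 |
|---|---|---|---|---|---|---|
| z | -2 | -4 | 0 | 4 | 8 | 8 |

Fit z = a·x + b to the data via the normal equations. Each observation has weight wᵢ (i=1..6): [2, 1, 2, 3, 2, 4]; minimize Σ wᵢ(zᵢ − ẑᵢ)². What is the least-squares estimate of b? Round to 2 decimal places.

b = -0.82

With design matrix A, AᵀWA = [[466, 60]; [60, 14]] and AᵀWz = [444, 52]ᵀ.
Δ = 466·14 − 60² = 2924.
a = (444·14 − 60·52)/2924 = 18/17; b = (466·52 − 60·444)/2924 = -14/17.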